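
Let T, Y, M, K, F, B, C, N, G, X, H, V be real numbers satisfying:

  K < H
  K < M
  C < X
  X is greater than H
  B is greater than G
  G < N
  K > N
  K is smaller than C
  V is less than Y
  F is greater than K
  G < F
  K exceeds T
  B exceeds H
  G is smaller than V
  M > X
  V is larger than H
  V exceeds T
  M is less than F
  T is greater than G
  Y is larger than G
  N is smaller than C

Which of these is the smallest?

Chaining upward from G: directly above it, T, N, V, Y, B, F; then K, C; then H, X, M.
That covers every other element, and nothing is given below G, so G is the smallest.

G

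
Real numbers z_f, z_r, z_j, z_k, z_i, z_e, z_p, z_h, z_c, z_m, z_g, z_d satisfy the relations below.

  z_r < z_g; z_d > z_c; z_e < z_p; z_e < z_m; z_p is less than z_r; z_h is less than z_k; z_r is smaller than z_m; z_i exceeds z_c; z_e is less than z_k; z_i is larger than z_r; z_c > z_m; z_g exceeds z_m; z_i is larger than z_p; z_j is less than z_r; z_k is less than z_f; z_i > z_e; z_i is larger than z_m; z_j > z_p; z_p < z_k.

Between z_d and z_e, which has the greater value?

Link the given pairs in sequence: z_e < z_p; z_p < z_j; z_j < z_r; z_r < z_m; z_m < z_c; z_c < z_d.
Together: z_e < z_p < z_j < z_r < z_m < z_c < z_d.
So z_e < z_d; z_d is the larger of the two.

z_d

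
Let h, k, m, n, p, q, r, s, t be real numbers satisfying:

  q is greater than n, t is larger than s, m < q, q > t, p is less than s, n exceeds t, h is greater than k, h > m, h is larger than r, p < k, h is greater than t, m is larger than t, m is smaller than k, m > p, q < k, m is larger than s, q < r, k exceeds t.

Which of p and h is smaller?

p

p < s < t < n < q < k < h, by transitivity through s, t, n, q, k.
So p < h; p is the smaller of the two.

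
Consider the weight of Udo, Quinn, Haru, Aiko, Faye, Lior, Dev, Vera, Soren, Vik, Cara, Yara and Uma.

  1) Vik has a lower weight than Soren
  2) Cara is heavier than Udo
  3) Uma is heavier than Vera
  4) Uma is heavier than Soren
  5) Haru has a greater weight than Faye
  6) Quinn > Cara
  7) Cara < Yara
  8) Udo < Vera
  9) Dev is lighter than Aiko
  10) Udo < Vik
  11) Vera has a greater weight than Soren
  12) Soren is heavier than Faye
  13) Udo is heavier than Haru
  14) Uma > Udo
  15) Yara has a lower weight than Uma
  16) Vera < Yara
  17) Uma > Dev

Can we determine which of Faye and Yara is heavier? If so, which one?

Chaining the given relations: Faye < Haru < Udo < Vik < Soren < Vera < Yara.
So Yara is heavier.

Yara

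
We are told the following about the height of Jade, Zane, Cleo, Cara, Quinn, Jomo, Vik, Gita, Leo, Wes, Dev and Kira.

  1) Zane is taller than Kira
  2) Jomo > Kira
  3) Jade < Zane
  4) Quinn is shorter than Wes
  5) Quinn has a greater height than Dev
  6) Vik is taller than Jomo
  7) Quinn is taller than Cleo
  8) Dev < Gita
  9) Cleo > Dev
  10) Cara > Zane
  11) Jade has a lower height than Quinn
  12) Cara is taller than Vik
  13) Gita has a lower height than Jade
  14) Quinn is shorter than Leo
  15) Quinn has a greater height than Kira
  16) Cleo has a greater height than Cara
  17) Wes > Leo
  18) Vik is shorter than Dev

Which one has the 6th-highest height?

Piecing the relations together gives one ordering: Kira < Jomo < Vik < Dev < Gita < Jade < Zane < Cara < Cleo < Quinn < Leo < Wes.
Counting 6 from the largest end gives Zane.

Zane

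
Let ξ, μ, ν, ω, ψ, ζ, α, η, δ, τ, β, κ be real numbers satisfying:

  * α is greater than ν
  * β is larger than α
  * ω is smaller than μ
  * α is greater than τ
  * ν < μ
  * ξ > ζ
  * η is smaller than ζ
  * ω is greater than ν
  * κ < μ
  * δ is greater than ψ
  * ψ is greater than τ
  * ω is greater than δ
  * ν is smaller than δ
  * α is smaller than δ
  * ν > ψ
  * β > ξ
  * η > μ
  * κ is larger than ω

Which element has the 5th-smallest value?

The consecutive relations fix a unique order: τ < ψ < ν < α < δ < ω < κ < μ < η < ζ < ξ < β.
The 5th smallest is δ.

δ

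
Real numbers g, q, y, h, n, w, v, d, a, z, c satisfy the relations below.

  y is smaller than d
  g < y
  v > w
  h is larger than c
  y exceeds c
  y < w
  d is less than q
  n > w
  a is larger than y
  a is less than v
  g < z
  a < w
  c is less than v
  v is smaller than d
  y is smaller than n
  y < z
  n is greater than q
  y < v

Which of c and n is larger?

Chaining the given relations: c < y < a < v < d < q < n.
So c < n; n is the larger of the two.

n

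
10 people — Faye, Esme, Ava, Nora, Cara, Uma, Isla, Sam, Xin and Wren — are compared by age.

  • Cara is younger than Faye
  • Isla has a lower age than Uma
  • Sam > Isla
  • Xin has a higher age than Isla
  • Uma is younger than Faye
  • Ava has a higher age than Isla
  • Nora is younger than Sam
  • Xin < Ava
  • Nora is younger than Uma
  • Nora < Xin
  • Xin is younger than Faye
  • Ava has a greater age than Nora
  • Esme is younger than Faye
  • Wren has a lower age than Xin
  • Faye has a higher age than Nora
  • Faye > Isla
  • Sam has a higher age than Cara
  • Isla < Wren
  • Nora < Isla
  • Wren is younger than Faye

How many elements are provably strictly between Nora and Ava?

Chaining upward from Nora reaches: Isla, Wren, Uma, Xin, Sam, Faye.
Chaining downward from Ava reaches: Isla, Wren, Xin.
Strictly between Nora and Ava are those in both lists: Isla, Wren, Xin — 3 elements.

3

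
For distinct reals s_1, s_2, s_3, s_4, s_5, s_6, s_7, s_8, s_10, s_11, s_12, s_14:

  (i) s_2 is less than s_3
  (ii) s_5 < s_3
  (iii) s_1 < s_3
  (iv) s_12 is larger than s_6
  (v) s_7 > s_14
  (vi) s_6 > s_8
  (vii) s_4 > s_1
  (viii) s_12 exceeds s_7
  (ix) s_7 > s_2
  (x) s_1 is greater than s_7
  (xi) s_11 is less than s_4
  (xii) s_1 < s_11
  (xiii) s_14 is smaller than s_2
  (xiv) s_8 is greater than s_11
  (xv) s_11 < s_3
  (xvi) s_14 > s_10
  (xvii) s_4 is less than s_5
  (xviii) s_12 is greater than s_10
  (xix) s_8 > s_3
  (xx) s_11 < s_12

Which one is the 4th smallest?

Piecing the relations together gives one ordering: s_10 < s_14 < s_2 < s_7 < s_1 < s_11 < s_4 < s_5 < s_3 < s_8 < s_6 < s_12.
Counting 4 from the smallest end gives s_7.

s_7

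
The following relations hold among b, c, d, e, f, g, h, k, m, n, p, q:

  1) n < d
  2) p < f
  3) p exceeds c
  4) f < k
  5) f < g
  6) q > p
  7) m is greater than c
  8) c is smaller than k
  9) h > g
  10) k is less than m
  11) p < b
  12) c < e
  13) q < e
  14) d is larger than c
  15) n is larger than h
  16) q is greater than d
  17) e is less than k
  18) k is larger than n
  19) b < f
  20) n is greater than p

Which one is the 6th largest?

n

The consecutive relations fix a unique order: c < p < b < f < g < h < n < d < q < e < k < m.
Counting 6 from the largest end gives n.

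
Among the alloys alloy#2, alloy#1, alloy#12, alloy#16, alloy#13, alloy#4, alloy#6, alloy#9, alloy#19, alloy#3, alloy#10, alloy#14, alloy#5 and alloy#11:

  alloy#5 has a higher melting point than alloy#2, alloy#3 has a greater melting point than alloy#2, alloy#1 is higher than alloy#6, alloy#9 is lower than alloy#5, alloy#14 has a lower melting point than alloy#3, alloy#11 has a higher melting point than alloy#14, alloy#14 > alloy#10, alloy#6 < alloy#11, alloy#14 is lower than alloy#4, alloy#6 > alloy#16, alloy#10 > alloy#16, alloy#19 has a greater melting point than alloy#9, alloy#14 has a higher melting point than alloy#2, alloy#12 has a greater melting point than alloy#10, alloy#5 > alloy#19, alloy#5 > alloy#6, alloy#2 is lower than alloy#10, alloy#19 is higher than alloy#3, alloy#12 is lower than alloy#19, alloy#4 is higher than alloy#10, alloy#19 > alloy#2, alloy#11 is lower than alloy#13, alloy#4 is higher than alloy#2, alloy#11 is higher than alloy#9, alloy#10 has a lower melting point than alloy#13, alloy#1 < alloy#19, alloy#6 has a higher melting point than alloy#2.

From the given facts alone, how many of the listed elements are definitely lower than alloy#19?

9

From alloy#19 the given relations immediately reach alloy#2, alloy#9, alloy#1, alloy#12, alloy#3.
From those, alloy#6, alloy#10, alloy#14 — 8 in total.
From those, alloy#16 — 9 in total.
Nothing else is reachable below alloy#19; 9 in all.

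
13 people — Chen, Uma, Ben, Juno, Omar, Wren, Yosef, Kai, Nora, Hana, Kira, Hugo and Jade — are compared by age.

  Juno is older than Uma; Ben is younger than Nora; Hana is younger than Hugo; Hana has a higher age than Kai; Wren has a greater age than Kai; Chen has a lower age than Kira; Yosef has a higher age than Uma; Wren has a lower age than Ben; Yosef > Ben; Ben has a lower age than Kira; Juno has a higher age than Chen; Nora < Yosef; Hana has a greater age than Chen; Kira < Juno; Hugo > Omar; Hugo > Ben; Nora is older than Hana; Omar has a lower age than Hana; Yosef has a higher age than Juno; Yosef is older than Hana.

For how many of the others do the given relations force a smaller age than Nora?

6

From Nora the given relations immediately reach Hana, Ben.
From those, Kai, Omar, Chen, Wren — 6 in total.
Nothing else is reachable below Nora; 6 in all.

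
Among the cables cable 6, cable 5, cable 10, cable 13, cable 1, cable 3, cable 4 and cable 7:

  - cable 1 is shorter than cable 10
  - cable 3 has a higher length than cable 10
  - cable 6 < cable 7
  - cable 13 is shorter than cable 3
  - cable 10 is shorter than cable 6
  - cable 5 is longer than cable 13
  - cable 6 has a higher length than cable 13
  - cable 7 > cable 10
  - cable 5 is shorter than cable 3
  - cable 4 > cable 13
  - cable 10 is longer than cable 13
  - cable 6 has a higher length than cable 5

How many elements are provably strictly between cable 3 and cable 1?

1

The relations place cable 1 below cable 3. An element lies strictly between them when it is forced above cable 1 and also forced below cable 3.
Above cable 1: {cable 10, cable 6, cable 7}. Below cable 3: {cable 13, cable 5, cable 10}.
Intersection: {cable 10} — 1.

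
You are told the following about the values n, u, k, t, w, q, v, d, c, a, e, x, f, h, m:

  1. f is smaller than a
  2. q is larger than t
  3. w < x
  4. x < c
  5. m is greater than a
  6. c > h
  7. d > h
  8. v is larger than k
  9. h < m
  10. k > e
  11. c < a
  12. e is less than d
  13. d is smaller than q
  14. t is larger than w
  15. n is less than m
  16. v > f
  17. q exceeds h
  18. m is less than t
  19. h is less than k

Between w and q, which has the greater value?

Link the given pairs in sequence: w < x; x < c; c < a; a < m; m < t; t < q.
Chaining these gives w < x < c < a < m < t < q.
So w < q; q is the larger of the two.

q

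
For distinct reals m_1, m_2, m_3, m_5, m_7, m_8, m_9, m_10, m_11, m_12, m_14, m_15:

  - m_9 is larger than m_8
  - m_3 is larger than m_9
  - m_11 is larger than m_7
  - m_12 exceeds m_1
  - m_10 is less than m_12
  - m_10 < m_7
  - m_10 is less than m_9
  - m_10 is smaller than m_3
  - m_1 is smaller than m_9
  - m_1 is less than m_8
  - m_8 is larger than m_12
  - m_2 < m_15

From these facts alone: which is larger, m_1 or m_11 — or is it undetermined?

undetermined

Following every chain through m_1: above m_1 we get m_12, m_8, m_9, m_3.
m_11 is not reached, and no chain runs the other way from m_11 to m_1.
So the given relations leave the order of m_1 and m_11 undetermined.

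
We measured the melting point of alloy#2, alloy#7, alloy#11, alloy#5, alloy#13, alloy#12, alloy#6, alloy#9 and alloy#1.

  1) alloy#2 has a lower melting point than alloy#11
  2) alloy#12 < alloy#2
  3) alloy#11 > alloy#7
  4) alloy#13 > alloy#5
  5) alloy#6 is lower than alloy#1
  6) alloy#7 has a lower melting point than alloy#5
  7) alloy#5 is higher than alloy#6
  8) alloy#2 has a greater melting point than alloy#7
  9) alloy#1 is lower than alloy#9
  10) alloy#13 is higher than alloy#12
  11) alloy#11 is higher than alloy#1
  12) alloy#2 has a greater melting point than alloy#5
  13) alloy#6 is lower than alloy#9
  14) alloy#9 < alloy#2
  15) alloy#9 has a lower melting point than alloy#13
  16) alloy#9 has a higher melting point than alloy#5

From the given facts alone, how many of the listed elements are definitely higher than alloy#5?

From alloy#5 the given relations immediately reach alloy#9, alloy#13, alloy#2.
From those, alloy#11 — 4 in total.
No other element is forced above alloy#5 by the given relations, so the count is 4.

4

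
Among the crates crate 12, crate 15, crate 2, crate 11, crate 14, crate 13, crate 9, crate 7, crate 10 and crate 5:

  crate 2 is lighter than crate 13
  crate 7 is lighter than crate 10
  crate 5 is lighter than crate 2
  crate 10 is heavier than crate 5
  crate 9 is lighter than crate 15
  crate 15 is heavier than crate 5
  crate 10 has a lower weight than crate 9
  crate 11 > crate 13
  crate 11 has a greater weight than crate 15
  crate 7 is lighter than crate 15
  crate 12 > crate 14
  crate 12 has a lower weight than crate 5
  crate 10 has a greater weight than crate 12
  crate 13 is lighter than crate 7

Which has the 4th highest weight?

crate 10

Piecing the relations together gives one ordering: crate 14 < crate 12 < crate 5 < crate 2 < crate 13 < crate 7 < crate 10 < crate 9 < crate 15 < crate 11.
Counting 4 from the largest end gives crate 10.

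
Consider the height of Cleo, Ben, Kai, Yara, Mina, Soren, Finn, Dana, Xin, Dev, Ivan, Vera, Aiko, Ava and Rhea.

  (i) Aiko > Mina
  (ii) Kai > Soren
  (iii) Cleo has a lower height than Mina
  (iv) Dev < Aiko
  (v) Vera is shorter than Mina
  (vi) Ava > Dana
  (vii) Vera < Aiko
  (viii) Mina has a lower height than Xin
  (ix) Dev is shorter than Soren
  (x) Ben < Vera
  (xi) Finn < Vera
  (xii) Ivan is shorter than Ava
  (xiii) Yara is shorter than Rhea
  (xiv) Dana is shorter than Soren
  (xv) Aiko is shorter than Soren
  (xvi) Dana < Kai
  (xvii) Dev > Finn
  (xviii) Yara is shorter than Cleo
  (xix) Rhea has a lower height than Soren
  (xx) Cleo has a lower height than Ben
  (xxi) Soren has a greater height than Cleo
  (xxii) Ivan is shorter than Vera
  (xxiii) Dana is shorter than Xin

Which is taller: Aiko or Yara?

Aiko

Yara < Cleo and Cleo < Ben give Yara < Ben.
Then Ben < Vera extends the chain to Vera.
With Vera < Mina: Yara < Cleo < Ben < Vera < Mina.
Then Mina < Aiko extends the chain to Aiko.
So Yara < Aiko; Aiko is the taller of the two.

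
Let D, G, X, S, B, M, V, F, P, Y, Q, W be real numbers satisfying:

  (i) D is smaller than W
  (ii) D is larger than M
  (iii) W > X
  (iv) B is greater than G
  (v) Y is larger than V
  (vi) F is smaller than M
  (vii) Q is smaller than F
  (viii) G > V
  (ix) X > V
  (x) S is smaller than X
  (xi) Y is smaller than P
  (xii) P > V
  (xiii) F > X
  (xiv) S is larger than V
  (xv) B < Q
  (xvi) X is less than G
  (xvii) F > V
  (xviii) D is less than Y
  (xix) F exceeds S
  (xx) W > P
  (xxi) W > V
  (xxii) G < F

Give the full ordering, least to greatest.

The consecutive links are each given: V < S; S < X; X < G; G < B; B < Q; Q < F; F < M; M < D; D < Y; Y < P; P < W.

V < S < X < G < B < Q < F < M < D < Y < P < W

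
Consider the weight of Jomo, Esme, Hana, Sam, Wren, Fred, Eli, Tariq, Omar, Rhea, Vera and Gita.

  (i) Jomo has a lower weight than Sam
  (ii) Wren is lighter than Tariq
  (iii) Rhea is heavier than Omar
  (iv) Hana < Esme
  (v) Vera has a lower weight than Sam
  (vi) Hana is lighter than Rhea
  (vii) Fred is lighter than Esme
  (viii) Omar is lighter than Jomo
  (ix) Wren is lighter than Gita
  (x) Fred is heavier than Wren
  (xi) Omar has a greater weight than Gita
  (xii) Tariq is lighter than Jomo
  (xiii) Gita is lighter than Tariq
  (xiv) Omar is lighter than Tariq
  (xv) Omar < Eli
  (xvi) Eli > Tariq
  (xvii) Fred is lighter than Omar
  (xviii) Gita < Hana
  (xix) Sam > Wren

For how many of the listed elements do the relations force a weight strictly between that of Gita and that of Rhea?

2

Chaining upward from Gita reaches: Hana, Omar, Tariq, Jomo, Esme, Eli, Sam.
Chaining downward from Rhea reaches: Wren, Fred, Hana, Omar.
Strictly between Gita and Rhea are those in both lists: Hana, Omar — 2 elements.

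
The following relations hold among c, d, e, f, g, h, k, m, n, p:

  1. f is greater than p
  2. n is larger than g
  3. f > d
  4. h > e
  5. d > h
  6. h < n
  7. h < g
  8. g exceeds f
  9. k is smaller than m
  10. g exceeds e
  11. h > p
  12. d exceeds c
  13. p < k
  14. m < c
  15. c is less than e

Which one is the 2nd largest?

g

The consecutive relations fix a unique order: p < k < m < c < e < h < d < f < g < n.
Counting 2 from the largest end gives g.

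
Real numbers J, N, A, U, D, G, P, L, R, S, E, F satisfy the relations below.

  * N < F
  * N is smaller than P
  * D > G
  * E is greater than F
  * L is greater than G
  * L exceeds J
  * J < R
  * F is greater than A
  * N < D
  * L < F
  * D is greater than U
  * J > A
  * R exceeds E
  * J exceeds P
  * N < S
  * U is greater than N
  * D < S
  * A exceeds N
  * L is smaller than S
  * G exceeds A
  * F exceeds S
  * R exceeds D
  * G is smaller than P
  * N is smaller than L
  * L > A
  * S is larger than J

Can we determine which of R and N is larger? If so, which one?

R

Link the given pairs in sequence: N < A; A < G; G < P; P < J; J < L; L < S; S < F; F < E; E < R.
Chaining these gives N < A < G < P < J < L < S < F < E < R.
So R is larger.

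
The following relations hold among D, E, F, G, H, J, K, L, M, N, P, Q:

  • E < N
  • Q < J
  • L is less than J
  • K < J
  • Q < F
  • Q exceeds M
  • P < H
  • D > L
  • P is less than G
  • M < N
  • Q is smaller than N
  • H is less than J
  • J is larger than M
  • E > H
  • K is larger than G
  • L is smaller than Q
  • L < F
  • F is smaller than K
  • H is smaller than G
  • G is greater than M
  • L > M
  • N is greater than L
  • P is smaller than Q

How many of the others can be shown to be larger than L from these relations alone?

Directly above L: Q, F, D, N, J.
One step further: K (6 so far).
No other element is forced above L by the given relations, so the count is 6.

6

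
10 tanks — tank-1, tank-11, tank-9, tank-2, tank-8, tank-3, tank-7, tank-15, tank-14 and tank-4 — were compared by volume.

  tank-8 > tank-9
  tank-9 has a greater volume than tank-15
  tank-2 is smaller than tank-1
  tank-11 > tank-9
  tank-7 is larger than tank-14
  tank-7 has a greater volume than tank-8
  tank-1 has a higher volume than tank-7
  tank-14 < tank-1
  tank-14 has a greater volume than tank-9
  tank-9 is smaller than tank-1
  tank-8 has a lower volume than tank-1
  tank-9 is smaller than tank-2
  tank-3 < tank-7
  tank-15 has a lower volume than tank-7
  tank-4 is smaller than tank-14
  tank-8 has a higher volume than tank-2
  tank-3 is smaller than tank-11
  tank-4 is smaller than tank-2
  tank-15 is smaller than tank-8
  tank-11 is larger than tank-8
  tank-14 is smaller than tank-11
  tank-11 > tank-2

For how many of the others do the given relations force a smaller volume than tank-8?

From tank-8 the given relations immediately reach tank-15, tank-9, tank-2.
From those, tank-4 — 4 in total.
No other element is forced below tank-8 by the given relations, so the count is 4.

4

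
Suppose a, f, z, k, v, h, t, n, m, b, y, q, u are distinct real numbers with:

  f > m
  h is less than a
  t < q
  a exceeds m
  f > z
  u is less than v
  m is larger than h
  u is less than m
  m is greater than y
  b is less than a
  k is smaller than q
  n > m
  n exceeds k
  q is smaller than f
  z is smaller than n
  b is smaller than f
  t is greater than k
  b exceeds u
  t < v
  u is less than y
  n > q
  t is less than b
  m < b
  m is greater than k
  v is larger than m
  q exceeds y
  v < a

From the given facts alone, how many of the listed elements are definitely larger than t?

Directly above t: b, q, v.
One step further: a, n, f (6 so far).
Nothing else is reachable above t; 6 in all.

6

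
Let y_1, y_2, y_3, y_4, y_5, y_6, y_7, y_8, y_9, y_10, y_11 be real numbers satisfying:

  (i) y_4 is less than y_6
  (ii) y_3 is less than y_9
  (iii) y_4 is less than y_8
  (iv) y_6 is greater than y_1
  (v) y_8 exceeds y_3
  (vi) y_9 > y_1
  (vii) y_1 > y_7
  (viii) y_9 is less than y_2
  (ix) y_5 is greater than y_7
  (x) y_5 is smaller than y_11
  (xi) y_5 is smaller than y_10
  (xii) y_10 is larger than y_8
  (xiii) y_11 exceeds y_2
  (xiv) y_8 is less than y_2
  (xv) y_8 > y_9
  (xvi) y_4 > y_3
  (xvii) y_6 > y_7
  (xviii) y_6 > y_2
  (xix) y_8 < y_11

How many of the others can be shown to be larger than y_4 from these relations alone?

5

The elements the relations force above y_4 are y_8, y_2, y_10, y_11, y_6 — no chain reaches any other.
That is 5.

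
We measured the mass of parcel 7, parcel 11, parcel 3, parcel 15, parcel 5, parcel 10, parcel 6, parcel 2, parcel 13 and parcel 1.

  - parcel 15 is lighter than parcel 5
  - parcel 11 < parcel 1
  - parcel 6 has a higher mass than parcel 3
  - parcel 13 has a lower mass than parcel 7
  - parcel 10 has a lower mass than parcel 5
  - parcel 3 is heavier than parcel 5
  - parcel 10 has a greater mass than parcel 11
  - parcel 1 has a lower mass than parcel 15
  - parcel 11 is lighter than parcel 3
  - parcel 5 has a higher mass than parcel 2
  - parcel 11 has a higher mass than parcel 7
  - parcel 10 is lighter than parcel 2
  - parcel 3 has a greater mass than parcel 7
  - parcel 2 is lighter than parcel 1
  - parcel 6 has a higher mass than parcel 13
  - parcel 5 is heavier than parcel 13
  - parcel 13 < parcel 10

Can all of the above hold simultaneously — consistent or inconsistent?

Every relation is compatible with parcel 13 < parcel 7 < parcel 11 < parcel 10 < parcel 2 < parcel 1 < parcel 15 < parcel 5 < parcel 3 < parcel 6; the set is consistent.

consistent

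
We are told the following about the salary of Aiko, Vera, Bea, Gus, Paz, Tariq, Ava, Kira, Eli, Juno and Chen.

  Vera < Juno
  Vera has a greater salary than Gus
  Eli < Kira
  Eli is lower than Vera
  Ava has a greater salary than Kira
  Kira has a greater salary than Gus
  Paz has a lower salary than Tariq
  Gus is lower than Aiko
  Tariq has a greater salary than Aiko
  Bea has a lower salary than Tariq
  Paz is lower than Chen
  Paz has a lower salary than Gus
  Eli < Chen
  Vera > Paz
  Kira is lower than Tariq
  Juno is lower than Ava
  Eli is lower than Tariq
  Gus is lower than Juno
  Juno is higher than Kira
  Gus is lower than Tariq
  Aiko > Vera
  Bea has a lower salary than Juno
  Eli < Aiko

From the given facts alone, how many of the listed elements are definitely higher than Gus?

6

The elements the relations force above Gus are Vera, Kira, Juno, Aiko, Tariq, Ava — no chain reaches any other.
That is 6.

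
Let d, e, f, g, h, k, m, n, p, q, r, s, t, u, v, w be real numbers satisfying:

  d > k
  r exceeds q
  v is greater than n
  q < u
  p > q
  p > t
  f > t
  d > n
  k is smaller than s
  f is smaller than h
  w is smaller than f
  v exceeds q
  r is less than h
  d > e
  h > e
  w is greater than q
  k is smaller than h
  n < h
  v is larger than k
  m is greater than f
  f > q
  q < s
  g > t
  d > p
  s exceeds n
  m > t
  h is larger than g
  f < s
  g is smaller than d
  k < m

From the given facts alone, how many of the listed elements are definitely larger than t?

From t the given relations immediately reach f, m, p, g.
From those, s, h, d — 7 in total.
Nothing else is reachable above t; 7 in all.

7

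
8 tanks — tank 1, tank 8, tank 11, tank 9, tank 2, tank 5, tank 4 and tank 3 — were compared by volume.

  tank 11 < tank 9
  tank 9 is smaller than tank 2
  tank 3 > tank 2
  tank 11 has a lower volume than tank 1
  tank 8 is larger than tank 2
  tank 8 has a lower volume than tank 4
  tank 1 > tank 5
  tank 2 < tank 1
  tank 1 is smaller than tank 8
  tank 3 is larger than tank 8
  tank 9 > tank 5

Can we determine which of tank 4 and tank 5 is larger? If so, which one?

Chaining the given relations: tank 5 < tank 9 < tank 2 < tank 1 < tank 8 < tank 4.
So tank 4 is larger.

tank 4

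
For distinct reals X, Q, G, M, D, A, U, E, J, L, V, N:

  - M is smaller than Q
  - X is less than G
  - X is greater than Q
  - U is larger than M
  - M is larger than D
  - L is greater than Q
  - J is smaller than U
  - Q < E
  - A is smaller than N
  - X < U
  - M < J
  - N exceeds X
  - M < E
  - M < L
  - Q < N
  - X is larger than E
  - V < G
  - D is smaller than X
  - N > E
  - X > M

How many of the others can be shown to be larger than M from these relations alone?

The elements the relations force above M are Q, E, X, J, L, N, U, G — no chain reaches any other.
That is 8.

8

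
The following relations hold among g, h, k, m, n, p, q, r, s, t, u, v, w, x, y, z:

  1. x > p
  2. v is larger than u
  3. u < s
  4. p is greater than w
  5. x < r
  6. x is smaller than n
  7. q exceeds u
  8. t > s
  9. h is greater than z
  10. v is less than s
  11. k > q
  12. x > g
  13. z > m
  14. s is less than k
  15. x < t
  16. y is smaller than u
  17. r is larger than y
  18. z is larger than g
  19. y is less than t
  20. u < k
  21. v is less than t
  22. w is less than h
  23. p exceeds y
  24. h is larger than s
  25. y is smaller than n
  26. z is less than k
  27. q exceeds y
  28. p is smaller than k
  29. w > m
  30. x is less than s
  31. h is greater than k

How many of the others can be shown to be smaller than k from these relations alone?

The elements the relations force below k are y, m, w, p, u, v, g, q, x, z, s — no chain reaches any other.
That is 11.

11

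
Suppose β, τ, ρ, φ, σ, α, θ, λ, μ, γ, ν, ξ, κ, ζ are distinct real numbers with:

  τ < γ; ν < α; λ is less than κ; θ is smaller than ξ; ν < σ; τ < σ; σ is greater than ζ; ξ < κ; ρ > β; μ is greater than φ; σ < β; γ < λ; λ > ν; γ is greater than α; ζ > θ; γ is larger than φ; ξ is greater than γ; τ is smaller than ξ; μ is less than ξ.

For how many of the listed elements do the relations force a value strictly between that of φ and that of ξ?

Chaining upward from φ reaches: γ, μ, λ, κ.
Chaining downward from ξ reaches: τ, ν, α, γ, θ, μ.
Strictly between φ and ξ are those in both lists: γ, μ — 2 elements.

2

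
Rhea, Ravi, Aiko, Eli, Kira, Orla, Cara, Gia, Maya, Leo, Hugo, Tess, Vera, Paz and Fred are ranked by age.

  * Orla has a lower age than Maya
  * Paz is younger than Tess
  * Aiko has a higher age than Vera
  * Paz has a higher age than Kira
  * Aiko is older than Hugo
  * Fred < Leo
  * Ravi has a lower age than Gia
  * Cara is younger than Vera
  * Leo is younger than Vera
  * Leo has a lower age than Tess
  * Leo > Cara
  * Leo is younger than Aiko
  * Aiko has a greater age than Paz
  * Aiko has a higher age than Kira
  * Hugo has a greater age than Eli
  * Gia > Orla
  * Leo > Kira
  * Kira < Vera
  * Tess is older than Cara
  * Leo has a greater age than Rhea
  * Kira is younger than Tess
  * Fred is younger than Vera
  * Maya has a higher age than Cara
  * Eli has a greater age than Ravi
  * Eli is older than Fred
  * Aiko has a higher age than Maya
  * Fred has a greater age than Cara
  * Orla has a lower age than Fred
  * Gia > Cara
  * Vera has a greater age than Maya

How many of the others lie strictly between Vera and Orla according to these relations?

Chaining upward from Orla reaches: Fred, Maya, Leo, Eli, Hugo, Aiko, Gia, Tess.
Chaining downward from Vera reaches: Kira, Cara, Fred, Maya, Rhea, Leo.
Strictly between Orla and Vera are those in both lists: Fred, Maya, Leo — 3 elements.

3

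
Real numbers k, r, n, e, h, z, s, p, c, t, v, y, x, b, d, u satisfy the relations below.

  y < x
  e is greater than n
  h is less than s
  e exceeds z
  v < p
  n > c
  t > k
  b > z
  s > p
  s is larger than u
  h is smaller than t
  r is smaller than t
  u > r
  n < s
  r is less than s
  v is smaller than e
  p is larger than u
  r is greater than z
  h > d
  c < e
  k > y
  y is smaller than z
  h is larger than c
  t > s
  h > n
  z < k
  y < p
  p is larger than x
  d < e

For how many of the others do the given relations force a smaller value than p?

6

Directly below p: y, v, x, u.
One step further: r (5 so far).
One step further: z (6 so far).
Nothing else is reachable below p; 6 in all.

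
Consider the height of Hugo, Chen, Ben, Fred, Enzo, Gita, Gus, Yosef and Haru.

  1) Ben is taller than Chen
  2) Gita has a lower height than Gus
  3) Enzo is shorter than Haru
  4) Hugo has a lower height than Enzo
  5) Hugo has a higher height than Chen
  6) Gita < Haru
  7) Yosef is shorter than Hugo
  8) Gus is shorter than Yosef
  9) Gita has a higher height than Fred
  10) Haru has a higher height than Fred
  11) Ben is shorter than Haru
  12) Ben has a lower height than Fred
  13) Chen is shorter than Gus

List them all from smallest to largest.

The consecutive links are each given: Chen < Ben; Ben < Fred; Fred < Gita; Gita < Gus; Gus < Yosef; Yosef < Hugo; Hugo < Enzo; Enzo < Haru.

Chen < Ben < Fred < Gita < Gus < Yosef < Hugo < Enzo < Haru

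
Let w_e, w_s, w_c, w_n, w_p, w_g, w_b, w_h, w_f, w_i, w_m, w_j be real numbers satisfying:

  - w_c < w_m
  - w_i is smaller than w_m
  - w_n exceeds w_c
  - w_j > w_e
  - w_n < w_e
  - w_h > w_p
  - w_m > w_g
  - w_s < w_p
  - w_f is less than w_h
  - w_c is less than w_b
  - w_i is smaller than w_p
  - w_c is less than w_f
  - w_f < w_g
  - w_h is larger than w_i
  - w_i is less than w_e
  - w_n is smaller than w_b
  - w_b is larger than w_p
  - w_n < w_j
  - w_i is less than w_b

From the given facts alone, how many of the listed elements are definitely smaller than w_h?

The elements the relations force below w_h are w_s, w_i, w_c, w_p, w_f — no chain reaches any other.
That is 5.

5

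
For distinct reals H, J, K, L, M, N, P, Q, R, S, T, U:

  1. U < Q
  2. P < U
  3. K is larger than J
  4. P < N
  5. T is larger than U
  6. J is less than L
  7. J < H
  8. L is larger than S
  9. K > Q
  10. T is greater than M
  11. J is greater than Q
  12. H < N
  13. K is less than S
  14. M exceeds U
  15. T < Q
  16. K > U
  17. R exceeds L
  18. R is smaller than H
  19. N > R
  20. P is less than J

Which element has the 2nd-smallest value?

The consecutive relations fix a unique order: P < U < M < T < Q < J < K < S < L < R < H < N.
Counting 2 from the smallest end gives U.

U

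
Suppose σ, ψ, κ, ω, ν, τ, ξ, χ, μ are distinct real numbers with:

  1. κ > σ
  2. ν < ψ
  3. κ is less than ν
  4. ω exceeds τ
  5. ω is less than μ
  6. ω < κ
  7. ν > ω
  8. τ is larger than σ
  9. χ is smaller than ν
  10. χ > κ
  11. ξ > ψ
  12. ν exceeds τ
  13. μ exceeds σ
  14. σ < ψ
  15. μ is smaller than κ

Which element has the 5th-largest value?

κ

Piecing the relations together gives one ordering: σ < τ < ω < μ < κ < χ < ν < ψ < ξ.
Counting 5 from the largest end gives κ.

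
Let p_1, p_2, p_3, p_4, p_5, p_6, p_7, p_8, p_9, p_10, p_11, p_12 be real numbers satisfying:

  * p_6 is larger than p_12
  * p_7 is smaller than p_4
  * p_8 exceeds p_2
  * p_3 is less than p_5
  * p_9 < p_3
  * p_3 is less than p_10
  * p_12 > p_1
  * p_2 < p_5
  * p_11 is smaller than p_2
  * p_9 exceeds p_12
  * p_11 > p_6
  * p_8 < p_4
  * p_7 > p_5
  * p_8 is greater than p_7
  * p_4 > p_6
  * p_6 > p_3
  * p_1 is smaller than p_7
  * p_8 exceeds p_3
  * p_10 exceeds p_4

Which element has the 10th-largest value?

The consecutive relations fix a unique order: p_1 < p_12 < p_9 < p_3 < p_6 < p_11 < p_2 < p_5 < p_7 < p_8 < p_4 < p_10.
Counting 10 from the largest end gives p_9.

p_9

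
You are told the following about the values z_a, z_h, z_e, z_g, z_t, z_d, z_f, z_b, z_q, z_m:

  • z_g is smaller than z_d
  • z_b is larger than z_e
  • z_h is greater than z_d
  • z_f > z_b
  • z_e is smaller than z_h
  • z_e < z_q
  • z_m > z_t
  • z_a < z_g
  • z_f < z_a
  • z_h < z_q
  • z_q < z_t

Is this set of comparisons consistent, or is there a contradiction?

Every relation is compatible with z_e < z_b < z_f < z_a < z_g < z_d < z_h < z_q < z_t < z_m; the set is consistent.

consistent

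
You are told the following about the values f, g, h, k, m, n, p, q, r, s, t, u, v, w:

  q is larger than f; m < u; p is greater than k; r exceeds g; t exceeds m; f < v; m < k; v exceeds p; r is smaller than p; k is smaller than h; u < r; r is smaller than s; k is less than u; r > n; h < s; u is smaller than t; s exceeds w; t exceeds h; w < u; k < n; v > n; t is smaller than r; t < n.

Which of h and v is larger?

h < t < n < r < p < v, by transitivity through t, n, r, p.
So h < v; v is the larger of the two.

v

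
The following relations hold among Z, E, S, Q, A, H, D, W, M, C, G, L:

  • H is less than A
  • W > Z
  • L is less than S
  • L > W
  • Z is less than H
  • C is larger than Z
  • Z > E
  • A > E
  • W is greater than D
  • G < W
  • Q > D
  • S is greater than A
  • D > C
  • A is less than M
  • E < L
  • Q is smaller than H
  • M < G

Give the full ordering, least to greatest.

Nothing is placed below E, so it is least; from there E < Z; Z < C; C < D; D < Q; Q < H; H < A; A < M; M < G; G < W; W < L; L < S, each given directly.

E < Z < C < D < Q < H < A < M < G < W < L < S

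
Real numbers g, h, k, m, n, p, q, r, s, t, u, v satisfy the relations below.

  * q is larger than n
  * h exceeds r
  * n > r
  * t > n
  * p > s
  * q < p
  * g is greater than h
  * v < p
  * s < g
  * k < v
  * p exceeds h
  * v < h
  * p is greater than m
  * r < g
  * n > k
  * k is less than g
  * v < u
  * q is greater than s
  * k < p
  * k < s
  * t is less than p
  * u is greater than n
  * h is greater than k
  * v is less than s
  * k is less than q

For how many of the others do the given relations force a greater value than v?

6

Directly above v: s, h, p, u.
One step further: q, g (6 so far).
No other element is forced above v by the given relations, so the count is 6.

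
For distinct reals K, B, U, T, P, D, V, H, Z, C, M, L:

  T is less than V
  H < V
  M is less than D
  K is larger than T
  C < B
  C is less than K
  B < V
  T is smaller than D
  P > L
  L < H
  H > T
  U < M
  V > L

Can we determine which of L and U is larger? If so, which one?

Following every chain through U: above U we get M, D.
L is not reached, and no chain runs the other way from L to U.
So the given relations leave the order of U and L undetermined.

undetermined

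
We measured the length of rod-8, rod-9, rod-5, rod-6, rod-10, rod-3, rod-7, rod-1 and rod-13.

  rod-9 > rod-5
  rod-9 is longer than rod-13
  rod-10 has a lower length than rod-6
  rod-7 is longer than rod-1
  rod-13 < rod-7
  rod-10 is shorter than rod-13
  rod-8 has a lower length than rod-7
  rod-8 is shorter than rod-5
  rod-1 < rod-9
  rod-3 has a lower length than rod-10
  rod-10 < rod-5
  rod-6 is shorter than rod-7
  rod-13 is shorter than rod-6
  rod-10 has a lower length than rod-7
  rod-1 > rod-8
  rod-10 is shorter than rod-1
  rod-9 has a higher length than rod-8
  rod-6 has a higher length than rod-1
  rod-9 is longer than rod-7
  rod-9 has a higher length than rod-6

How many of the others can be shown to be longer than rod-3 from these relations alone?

7

The elements the relations force above rod-3 are rod-10, rod-5, rod-13, rod-1, rod-6, rod-7, rod-9 — no chain reaches any other.
That is 7.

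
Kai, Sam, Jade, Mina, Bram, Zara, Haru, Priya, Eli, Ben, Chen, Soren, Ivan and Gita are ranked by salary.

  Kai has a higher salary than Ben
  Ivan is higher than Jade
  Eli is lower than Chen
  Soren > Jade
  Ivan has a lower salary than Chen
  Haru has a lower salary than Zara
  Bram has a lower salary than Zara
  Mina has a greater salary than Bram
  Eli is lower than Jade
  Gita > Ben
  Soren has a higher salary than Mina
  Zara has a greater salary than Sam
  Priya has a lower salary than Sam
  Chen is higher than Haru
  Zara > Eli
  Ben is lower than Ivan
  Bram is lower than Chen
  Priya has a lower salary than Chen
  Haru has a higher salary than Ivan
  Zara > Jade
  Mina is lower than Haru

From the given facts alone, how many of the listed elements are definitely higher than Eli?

6

Directly above Eli: Jade, Zara, Chen.
One step further: Ivan, Soren (5 so far).
One step further: Haru (6 so far).
Nothing else is reachable above Eli; 6 in all.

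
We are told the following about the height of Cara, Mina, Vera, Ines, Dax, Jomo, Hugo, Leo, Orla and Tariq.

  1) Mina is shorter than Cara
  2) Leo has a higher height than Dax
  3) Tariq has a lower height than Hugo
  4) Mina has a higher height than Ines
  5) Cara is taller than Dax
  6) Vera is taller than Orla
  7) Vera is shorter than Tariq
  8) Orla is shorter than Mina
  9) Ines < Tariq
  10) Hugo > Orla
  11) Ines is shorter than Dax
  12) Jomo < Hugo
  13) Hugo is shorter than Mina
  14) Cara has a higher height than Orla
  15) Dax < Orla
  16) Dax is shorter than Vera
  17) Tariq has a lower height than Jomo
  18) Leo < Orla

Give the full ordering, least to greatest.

Nothing is placed below Ines, so it is least; from there Ines < Dax; Dax < Leo; Leo < Orla; Orla < Vera; Vera < Tariq; Tariq < Jomo; Jomo < Hugo; Hugo < Mina; Mina < Cara, each given directly.

Ines < Dax < Leo < Orla < Vera < Tariq < Jomo < Hugo < Mina < Cara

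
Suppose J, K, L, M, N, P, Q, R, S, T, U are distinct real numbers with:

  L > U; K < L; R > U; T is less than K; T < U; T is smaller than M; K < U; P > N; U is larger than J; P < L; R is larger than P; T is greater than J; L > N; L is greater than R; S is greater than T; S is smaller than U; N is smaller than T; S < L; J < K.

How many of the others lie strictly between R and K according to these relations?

Chaining upward from K reaches: U, L.
Chaining downward from R reaches: J, N, T, S, U, P.
Strictly between K and R are those in both lists: U — 1 element.

1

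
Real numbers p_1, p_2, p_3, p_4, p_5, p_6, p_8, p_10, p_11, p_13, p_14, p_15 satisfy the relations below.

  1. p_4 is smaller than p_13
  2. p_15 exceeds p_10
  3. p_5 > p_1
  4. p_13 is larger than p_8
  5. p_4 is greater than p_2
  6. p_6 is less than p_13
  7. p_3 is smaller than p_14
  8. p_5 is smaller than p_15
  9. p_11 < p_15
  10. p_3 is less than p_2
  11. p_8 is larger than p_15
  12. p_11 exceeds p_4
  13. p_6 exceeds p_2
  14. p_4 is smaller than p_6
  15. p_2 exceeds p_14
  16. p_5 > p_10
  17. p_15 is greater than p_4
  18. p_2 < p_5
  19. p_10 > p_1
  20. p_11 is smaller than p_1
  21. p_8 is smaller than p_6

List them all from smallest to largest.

p_3 < p_14 < p_2 < p_4 < p_11 < p_1 < p_10 < p_5 < p_15 < p_8 < p_6 < p_13

The consecutive links are each given: p_3 < p_14; p_14 < p_2; p_2 < p_4; p_4 < p_11; p_11 < p_1; p_1 < p_10; p_10 < p_5; p_5 < p_15; p_15 < p_8; p_8 < p_6; p_6 < p_13.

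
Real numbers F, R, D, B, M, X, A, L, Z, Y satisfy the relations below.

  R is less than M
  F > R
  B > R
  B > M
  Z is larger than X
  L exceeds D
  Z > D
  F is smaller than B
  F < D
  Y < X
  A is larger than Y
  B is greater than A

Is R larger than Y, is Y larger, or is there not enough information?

Following every chain through R: above R we get F, D, L, Z, M, B.
Y is not reached, and no chain runs the other way from Y to R.
So the given relations leave the order of R and Y undetermined.

undetermined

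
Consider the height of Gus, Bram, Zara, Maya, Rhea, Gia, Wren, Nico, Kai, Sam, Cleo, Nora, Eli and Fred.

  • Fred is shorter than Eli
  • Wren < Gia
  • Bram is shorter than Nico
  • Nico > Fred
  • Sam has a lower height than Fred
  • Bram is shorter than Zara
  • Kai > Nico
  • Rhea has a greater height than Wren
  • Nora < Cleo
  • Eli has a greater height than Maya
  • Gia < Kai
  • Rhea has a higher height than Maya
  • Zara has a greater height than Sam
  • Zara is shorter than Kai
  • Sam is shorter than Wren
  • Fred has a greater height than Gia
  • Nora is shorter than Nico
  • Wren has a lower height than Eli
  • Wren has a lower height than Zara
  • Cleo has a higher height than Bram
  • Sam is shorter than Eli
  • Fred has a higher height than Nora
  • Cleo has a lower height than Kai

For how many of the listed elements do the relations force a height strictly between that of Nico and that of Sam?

Chaining upward from Sam reaches: Wren, Gia, Fred, Zara, Kai, Eli, Rhea.
Chaining downward from Nico reaches: Wren, Nora, Gia, Bram, Fred.
Strictly between Sam and Nico are those in both lists: Wren, Gia, Fred — 3 elements.

3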